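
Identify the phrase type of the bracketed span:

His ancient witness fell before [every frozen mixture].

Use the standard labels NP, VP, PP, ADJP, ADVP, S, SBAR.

The span is built around the noun "mixture" — a noun phrase (NP).

NP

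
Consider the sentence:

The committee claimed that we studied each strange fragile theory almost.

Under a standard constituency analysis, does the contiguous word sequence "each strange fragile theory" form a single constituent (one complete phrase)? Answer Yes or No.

Yes

The sequence corresponds to a single NP node — the noun phrase "each strange fragile theory".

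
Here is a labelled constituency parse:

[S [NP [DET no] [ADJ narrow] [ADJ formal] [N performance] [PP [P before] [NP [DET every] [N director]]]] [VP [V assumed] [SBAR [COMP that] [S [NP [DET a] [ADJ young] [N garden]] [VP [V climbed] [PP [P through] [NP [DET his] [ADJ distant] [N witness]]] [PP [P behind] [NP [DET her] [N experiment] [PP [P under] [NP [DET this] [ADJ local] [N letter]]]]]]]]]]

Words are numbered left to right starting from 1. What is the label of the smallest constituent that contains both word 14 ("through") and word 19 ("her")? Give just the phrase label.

Word 14 lies under S → VP → SBAR → S → VP → PP → P; word 19 lies under S → VP → SBAR → S → VP → PP → NP → DET. The lowest shared node is the VP.

VP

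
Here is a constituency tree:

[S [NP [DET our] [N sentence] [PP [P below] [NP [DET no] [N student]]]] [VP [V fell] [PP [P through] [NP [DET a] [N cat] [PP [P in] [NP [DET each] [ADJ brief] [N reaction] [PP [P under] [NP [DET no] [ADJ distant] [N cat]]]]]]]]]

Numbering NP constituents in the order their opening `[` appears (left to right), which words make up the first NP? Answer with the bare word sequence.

our sentence below no student

The NP opening brackets appear, in order, over: "our sentence below no student"; "no student"; "a cat in each brief reaction under no distant cat"; "each brief reaction under no distant cat"; "no distant cat". The first one spans "our sentence below no student".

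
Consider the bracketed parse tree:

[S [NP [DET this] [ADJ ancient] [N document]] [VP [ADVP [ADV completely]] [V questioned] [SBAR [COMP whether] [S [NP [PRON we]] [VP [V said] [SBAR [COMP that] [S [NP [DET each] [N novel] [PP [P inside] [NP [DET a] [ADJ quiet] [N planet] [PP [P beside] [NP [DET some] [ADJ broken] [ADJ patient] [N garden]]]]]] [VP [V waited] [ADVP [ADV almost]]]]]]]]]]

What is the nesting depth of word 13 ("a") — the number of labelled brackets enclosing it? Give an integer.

The word sits inside DET, which is inside NP, inside PP, inside NP, inside S, inside SBAR, inside VP, inside S, inside SBAR, inside VP, inside S — 11 brackets in all.

11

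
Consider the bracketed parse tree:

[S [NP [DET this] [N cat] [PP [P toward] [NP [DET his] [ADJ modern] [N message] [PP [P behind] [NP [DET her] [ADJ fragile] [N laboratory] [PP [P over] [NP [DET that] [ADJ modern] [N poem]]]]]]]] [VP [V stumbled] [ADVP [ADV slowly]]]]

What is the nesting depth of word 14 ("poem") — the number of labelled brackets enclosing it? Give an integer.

The word sits inside N, which is inside NP, inside PP, inside NP, inside PP, inside NP, inside PP, inside NP, inside S — 9 brackets in all.

9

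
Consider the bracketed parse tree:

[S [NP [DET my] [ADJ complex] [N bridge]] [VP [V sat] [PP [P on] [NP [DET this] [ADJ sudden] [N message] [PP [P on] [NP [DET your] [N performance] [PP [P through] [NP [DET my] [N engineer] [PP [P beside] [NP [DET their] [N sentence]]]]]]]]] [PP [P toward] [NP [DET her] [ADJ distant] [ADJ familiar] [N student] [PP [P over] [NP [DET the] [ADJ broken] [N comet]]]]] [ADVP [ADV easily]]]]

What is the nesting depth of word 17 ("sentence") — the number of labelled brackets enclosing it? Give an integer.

11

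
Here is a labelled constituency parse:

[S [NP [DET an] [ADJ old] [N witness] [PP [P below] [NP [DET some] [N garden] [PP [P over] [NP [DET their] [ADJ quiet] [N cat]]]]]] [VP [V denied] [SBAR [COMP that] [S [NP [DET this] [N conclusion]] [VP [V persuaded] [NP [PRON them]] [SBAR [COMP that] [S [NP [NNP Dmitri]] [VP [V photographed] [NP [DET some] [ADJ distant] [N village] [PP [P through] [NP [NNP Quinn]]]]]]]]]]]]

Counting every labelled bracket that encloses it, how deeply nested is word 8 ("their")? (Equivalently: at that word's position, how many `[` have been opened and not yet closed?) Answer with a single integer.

Counting open brackets not yet closed at "their": [S [NP [PP [NP [PP [NP [DET = 7.

7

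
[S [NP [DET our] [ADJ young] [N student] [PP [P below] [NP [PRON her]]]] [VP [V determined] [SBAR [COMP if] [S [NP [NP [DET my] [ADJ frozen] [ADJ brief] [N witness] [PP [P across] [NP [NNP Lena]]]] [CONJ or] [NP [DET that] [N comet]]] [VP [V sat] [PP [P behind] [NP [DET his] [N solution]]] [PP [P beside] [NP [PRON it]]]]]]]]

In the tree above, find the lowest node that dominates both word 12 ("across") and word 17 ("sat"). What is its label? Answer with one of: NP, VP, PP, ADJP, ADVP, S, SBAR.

S

Both words fall inside [S my frozen brief witness across Lena or that comet sat behind his solution beside it] (words 8–22), and no smaller constituent contains them both. Label: S.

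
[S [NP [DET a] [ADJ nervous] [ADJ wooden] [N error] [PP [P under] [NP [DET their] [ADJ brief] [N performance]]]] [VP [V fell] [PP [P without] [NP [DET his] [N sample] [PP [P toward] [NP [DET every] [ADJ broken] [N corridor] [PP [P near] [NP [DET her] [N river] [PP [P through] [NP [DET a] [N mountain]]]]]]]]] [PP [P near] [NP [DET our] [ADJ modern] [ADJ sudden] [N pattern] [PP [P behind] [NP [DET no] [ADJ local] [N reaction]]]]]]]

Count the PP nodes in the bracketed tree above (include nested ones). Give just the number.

7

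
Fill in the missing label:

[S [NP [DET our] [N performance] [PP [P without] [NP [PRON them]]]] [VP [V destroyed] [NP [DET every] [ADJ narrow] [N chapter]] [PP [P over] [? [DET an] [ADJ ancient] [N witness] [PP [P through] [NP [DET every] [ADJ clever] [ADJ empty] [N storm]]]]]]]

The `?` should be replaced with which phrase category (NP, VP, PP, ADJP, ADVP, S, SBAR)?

NP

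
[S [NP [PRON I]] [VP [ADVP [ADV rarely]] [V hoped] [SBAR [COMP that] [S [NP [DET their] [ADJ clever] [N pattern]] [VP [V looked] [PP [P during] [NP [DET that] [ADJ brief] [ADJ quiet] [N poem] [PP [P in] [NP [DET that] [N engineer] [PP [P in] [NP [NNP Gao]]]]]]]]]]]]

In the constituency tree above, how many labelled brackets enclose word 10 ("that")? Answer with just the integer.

The word sits inside DET, which is inside NP, inside PP, inside VP, inside S, inside SBAR, inside VP, inside S — 8 brackets in all.

8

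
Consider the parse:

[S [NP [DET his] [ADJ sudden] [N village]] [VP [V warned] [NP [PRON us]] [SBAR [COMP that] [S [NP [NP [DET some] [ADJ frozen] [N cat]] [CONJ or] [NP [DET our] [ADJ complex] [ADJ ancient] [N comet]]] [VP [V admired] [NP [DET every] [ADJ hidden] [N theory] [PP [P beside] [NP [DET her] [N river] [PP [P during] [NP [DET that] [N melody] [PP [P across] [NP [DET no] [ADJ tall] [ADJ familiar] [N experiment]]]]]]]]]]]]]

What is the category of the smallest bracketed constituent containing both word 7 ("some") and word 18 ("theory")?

Word 7 lies under S → VP → SBAR → S → NP → NP → DET; word 18 lies under S → VP → SBAR → S → VP → NP → N. The lowest shared node is the S.

S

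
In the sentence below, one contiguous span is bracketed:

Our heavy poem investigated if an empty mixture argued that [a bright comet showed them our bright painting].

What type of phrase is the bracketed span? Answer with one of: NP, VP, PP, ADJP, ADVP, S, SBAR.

S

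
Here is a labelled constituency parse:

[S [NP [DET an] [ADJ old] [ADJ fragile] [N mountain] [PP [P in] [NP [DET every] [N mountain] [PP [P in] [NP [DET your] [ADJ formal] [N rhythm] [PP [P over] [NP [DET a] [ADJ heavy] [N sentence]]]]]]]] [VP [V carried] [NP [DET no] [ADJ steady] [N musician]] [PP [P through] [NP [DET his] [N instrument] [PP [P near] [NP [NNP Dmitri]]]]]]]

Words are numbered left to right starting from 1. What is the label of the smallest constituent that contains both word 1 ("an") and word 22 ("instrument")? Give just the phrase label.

S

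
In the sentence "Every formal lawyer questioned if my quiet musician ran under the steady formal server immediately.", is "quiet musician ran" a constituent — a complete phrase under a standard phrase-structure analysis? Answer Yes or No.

"quiet" belongs to the noun phrase "my quiet musician" while "ran" belongs to the verb phrase "ran under the steady formal server immediately"; a span that runs across that boundary is not a single phrase.

No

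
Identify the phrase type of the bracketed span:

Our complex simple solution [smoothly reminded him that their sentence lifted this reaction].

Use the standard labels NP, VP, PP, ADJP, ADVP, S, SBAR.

VP

"reminded" is the head of the bracketed span, so the span is a verb phrase: VP.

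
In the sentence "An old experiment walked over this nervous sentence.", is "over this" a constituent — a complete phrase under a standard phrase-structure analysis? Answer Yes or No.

The sequence begins inside the preposition "over" and ends inside the noun phrase "this nervous sentence"; it crosses a phrase boundary, so no single node in the tree spans exactly those words.

No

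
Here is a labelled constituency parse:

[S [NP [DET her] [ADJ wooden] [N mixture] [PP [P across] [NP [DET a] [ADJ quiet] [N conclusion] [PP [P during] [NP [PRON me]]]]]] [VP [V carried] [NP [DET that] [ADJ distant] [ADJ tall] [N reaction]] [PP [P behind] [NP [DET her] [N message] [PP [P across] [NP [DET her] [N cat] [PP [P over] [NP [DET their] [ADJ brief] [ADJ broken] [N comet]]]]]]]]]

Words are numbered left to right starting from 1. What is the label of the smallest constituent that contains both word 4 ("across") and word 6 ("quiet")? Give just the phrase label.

PP

Both words fall inside [PP across a quiet conclusion during me] (words 4–9), and no smaller constituent contains them both. Label: PP.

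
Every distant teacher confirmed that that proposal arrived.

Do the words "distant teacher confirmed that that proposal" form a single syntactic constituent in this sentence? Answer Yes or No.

No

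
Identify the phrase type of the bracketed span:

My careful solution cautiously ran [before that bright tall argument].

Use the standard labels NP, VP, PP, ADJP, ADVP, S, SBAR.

The bracketed span "before that bright tall argument" is headed by "before", making it a prepositional phrase (PP).

PP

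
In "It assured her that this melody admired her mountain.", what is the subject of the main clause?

it

"it" is the NP that combines with the VP headed by "assured" to form the main clause — the subject.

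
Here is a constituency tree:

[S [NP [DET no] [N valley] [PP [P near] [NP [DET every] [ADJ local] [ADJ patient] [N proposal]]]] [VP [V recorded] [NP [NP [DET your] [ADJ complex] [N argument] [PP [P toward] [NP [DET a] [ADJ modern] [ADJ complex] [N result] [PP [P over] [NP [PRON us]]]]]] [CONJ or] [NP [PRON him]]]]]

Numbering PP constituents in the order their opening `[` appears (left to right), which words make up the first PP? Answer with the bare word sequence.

near every local patient proposal

In left-to-right order the PP constituents are "near every local patient proposal"; "toward a modern complex result over us"; "over us". Number 1 is "near every local patient proposal".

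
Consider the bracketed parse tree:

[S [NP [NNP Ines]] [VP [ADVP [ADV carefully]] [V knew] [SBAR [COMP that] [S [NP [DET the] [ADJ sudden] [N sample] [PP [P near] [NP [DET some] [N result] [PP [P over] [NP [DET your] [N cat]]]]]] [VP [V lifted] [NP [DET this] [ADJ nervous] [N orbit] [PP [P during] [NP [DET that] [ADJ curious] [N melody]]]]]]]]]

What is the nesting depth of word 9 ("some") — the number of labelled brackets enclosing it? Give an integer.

8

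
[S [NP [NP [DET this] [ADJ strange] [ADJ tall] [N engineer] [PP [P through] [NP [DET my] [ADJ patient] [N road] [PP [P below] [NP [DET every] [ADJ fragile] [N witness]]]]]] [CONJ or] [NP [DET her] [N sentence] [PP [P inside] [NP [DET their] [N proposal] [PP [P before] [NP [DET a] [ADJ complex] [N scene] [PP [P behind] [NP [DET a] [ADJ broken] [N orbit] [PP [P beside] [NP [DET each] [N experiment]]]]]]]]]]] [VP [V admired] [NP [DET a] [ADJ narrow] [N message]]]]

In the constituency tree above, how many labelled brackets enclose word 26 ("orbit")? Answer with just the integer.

10

The word sits inside N, which is inside NP, inside PP, inside NP, inside PP, inside NP, inside PP, inside NP, inside NP, inside S — 10 brackets in all.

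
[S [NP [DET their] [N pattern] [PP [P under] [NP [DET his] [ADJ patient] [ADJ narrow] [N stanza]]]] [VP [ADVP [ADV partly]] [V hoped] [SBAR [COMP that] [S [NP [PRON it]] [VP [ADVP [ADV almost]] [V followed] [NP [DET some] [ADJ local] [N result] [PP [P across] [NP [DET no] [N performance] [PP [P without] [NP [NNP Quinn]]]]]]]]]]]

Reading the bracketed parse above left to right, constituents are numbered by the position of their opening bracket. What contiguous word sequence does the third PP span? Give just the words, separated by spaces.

without Quinn

The PP opening brackets appear, in order, over: "under his patient narrow stanza"; "across no performance without Quinn"; "without Quinn". The third one spans "without Quinn".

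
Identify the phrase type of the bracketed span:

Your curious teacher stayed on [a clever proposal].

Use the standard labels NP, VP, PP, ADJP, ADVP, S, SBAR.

"proposal" is the head of the bracketed span, so the span is a noun phrase: NP.

NP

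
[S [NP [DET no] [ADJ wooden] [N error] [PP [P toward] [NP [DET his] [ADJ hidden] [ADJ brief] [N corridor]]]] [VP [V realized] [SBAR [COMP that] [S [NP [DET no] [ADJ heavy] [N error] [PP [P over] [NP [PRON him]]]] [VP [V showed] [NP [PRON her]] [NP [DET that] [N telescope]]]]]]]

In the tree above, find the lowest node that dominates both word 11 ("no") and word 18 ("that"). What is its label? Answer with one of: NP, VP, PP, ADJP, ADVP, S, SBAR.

S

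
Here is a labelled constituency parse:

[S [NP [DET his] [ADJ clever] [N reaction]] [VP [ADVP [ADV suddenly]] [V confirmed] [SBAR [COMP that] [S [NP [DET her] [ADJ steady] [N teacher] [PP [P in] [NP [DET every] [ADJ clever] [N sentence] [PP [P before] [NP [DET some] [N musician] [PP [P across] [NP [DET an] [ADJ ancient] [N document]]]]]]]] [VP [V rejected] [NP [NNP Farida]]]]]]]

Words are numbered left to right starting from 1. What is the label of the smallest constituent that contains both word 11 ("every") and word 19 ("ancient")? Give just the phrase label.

NP

The smallest bracket enclosing both words is [NP every clever sentence before some musician across an ancient document], so the label is NP.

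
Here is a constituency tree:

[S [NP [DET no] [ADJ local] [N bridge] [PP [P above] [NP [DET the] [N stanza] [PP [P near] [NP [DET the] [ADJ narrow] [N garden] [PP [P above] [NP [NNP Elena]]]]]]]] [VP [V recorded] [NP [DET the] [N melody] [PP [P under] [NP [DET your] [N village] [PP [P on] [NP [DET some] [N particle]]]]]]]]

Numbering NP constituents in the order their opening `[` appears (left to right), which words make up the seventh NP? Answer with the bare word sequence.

some particle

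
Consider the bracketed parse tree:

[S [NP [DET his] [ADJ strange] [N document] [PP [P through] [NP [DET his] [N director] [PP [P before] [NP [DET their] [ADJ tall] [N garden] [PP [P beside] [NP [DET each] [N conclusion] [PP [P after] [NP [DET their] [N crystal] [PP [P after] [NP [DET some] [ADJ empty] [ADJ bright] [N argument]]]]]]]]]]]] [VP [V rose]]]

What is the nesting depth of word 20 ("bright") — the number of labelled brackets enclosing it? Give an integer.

13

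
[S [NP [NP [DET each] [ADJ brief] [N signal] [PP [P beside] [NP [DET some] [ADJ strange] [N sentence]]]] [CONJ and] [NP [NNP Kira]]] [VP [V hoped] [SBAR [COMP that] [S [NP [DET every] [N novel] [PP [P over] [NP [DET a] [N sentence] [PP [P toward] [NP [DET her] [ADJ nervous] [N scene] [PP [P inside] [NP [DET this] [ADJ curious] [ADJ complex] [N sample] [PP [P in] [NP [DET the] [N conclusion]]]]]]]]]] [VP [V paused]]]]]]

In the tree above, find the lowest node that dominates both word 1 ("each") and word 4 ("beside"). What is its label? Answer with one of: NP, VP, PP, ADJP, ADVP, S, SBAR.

The smallest bracket enclosing both words is [NP each brief signal beside some strange sentence], so the label is NP.

NP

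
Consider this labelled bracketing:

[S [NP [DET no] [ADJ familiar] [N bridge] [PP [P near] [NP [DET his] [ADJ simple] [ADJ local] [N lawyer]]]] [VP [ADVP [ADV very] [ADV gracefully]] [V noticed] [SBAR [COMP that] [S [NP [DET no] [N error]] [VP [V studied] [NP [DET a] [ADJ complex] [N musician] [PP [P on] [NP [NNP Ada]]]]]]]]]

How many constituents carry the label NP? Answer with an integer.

5

Scanning left to right, an opening `[NP` appears at word positions 1, 5, 13, 16, 20 — 5 in total.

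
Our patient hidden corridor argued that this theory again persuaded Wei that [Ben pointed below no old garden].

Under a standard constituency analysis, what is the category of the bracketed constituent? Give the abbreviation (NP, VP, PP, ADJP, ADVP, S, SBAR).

"pointed" is the head of the bracketed span, so the span is a clause: S.

S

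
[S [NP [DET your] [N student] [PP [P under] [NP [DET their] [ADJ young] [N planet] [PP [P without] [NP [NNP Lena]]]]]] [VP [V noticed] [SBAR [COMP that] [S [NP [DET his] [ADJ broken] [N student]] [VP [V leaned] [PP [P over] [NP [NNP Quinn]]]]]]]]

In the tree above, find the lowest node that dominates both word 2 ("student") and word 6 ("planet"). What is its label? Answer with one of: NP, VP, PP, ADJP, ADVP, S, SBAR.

NP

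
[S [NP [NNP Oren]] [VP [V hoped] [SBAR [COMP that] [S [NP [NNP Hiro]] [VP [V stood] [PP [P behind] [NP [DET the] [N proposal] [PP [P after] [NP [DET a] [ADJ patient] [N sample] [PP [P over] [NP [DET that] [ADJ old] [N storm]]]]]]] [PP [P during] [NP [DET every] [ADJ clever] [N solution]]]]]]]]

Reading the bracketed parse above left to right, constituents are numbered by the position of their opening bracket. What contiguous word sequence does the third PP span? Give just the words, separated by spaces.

over that old storm

Opening `[PP` markers occur at word positions 6, 9, 13, 17; the third of these opens the constituent [PP over that old storm].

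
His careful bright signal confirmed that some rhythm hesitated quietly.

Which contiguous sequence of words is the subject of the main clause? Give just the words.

The subject of the main clause is the NP immediately before the verb "confirmed": "his careful bright signal".

his careful bright signal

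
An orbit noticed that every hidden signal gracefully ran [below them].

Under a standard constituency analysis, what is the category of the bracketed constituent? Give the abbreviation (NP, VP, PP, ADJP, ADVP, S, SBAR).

PP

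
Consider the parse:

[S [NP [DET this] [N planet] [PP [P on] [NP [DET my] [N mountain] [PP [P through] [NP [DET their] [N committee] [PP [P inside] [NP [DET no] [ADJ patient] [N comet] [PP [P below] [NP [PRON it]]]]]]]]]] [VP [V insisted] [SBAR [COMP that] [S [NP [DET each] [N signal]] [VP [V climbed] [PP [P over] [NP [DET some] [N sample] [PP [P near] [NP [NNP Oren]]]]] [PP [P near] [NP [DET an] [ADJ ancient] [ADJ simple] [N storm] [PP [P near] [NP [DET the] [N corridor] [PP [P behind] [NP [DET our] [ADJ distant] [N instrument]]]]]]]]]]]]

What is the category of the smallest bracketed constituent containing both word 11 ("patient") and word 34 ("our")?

S

Both words fall inside [S this planet on my mountain through their committee inside no patient comet below it insisted that each signal climbed over some sample near Oren near an ancient simple storm near the corridor behind our distant instrument] (words 1–36), and no smaller constituent contains them both. Label: S.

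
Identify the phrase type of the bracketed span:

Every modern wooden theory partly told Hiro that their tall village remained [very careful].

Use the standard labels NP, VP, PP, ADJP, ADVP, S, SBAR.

ADJP

The span is built around the adjective "careful" — an adjective phrase (ADJP).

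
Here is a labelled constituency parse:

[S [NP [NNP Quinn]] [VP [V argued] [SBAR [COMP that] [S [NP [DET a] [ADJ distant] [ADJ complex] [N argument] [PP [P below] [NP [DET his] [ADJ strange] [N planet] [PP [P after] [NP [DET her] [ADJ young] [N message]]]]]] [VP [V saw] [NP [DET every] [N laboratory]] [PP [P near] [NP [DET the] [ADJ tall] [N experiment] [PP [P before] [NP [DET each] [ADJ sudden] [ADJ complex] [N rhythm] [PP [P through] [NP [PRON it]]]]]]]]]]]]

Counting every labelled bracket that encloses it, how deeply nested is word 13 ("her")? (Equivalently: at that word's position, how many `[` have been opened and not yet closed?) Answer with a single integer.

10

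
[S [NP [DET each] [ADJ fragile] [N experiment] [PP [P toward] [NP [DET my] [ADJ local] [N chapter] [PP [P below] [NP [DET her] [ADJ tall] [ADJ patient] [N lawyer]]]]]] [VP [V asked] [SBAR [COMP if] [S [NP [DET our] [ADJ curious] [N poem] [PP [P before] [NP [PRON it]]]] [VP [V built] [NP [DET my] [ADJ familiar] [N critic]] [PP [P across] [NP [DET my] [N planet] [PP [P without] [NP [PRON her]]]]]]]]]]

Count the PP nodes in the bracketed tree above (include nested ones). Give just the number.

The PP constituents are: [PP toward my local chapter below her tall patient lawyer]; [PP below her tall patient lawyer]; [PP before it]; [PP across my planet without her]; [PP without her]. Total: 5.

5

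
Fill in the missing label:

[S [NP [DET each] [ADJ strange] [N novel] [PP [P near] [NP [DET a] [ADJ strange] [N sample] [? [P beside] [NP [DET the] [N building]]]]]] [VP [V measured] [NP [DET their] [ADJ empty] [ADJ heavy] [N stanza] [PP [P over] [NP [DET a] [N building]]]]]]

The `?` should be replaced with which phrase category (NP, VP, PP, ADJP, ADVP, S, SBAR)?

PP

Looking at what the `?` directly dominates — P 'beside', NP — this is a prepositional phrase (PP).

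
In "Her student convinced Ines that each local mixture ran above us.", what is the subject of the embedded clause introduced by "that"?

In the embedded clause introduced by "that" the verb is "ran"; the NP preceding it, "each local mixture", is the subject.

each local mixture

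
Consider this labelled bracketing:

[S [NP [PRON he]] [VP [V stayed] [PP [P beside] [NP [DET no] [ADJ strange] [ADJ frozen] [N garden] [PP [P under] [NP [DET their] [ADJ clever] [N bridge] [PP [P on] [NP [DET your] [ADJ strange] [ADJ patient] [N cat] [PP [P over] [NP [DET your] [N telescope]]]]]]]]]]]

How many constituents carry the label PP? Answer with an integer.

The PP constituents are: [PP beside no strange frozen garden under their clever bridge on your strange patient cat over your telescope]; [PP under their clever bridge on your strange patient cat over your telescope]; [PP on your strange patient cat over your telescope]; [PP over your telescope]. Total: 4.

4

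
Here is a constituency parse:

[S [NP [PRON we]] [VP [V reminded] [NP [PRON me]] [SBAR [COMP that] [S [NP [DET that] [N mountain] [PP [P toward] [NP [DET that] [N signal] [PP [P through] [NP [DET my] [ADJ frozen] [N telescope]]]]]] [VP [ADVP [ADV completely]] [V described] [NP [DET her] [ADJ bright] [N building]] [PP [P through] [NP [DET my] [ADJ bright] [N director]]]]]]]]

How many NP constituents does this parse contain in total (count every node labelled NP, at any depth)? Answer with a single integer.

7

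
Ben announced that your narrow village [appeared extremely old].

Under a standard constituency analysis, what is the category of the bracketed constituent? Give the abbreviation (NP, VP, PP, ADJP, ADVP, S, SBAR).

VP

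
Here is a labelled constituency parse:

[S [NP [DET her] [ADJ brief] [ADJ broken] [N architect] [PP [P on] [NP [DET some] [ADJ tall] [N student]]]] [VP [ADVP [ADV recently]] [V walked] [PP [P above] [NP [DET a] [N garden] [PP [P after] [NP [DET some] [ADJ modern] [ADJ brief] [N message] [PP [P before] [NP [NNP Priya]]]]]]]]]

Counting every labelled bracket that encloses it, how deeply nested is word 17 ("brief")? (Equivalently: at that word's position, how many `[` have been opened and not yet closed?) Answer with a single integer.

7

The word sits inside ADJ, which is inside NP, inside PP, inside NP, inside PP, inside VP, inside S — 7 brackets in all.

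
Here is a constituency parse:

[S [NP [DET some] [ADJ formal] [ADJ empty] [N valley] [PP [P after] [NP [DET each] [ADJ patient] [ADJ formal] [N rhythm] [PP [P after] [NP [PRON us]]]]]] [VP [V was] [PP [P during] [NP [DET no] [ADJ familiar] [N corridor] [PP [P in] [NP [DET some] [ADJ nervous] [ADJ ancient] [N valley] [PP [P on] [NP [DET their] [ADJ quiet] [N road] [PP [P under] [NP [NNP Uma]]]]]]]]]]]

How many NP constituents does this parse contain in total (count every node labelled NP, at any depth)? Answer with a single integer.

Scanning left to right, an opening `[NP` appears at word positions 1, 6, 11, 14, 18, 23, 27 — 7 in total.

7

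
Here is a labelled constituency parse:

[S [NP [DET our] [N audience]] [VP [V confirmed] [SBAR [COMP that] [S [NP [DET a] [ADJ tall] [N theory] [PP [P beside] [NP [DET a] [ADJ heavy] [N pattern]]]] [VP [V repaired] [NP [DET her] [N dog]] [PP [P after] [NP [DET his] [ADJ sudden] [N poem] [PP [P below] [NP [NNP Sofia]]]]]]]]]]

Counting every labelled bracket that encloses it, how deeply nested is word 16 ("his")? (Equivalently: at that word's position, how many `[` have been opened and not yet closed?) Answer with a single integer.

8

The word sits inside DET, which is inside NP, inside PP, inside VP, inside S, inside SBAR, inside VP, inside S — 8 brackets in all.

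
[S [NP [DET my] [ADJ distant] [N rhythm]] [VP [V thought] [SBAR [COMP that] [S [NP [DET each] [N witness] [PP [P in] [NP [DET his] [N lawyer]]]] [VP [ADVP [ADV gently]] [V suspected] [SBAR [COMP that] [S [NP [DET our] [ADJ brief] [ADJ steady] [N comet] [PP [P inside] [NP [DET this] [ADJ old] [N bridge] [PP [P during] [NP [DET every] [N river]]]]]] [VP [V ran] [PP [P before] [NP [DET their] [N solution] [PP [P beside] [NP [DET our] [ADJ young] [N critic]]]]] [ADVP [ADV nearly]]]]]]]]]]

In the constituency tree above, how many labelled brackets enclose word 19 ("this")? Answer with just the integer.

11

Counting open brackets not yet closed at "this": [S [VP [SBAR [S [VP [SBAR [S [NP [PP [NP [DET = 11.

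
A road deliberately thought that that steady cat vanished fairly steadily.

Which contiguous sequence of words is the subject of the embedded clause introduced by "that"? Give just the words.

that steady cat

The subject of the embedded clause introduced by "that" is the NP immediately before the verb "vanished": "that steady cat".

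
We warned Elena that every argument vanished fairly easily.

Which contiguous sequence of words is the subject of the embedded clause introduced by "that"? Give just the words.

every argument

The subject of the embedded clause introduced by "that" is the NP immediately before the verb "vanished": "every argument".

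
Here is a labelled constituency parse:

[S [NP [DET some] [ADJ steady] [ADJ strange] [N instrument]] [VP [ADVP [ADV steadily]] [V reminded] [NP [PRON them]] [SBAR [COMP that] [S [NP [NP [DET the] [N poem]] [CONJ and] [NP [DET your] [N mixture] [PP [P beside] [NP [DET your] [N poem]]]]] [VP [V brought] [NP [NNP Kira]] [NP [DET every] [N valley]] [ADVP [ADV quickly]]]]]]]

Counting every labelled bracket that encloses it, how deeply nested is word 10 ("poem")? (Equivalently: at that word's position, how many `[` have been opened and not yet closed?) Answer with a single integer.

7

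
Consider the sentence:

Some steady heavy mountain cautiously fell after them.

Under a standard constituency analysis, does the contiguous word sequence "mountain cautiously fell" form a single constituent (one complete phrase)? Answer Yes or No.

No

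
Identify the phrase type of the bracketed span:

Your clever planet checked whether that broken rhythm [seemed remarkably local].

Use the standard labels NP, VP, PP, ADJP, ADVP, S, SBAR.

VP

"seemed" is the head of the bracketed span, so the span is a verb phrase: VP.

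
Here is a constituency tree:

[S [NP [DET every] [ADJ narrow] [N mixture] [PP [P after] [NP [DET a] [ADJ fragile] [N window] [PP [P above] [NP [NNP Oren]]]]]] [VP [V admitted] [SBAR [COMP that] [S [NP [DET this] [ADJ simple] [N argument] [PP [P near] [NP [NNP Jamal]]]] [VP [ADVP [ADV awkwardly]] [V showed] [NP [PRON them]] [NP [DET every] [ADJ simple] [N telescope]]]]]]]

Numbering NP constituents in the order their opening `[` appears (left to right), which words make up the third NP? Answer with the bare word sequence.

Oren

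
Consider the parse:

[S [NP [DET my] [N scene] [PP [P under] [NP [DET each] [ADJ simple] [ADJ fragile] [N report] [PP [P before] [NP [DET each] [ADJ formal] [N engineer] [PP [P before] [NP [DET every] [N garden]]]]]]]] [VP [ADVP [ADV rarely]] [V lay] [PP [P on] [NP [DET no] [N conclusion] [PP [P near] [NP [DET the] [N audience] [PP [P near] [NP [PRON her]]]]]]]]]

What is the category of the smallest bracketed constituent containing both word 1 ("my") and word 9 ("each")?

NP

The smallest bracket enclosing both words is [NP my scene under each simple fragile report before each formal engineer before every garden], so the label is NP.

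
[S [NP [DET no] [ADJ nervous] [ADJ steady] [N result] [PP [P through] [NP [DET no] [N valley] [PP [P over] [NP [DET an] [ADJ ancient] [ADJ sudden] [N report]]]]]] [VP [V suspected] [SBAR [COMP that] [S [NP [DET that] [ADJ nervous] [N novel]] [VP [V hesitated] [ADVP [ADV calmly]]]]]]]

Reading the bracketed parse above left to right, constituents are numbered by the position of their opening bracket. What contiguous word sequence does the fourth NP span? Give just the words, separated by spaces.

that nervous novel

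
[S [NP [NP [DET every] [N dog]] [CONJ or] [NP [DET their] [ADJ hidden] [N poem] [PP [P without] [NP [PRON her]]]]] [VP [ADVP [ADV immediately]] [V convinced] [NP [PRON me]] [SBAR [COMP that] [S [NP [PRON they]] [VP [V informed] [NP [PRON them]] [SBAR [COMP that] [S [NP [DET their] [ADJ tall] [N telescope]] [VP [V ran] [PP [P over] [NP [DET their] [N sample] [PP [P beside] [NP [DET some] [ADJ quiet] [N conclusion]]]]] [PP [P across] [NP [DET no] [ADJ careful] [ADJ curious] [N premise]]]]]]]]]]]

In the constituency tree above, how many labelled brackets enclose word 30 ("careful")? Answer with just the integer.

The word sits inside ADJ, which is inside NP, inside PP, inside VP, inside S, inside SBAR, inside VP, inside S, inside SBAR, inside VP, inside S — 11 brackets in all.

11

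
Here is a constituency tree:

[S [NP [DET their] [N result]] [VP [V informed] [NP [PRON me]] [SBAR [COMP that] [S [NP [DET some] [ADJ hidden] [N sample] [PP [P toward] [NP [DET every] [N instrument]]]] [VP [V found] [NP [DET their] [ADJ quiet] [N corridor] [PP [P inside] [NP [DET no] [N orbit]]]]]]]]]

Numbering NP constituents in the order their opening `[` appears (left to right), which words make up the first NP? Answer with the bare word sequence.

their result

The NP opening brackets appear, in order, over: "their result"; "me"; "some hidden sample toward every instrument"; "every instrument"; "their quiet corridor inside no orbit"; "no orbit". The first one spans "their result".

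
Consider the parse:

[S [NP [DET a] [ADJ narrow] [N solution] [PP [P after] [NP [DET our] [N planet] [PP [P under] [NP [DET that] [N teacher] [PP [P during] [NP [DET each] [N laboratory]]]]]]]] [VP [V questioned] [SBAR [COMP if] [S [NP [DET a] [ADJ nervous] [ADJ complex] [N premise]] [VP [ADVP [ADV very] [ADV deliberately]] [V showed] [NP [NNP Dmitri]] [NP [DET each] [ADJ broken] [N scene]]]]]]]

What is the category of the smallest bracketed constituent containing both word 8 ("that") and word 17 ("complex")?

Both words fall inside [S a narrow solution after our planet under that teacher during each laboratory questioned if a nervous complex premise very deliberately showed Dmitri each broken scene] (words 1–25), and no smaller constituent contains them both. Label: S.

S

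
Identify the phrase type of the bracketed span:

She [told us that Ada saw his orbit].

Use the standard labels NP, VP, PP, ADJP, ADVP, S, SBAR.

VP

The bracketed span "told us that Ada saw his orbit" is headed by "told", making it a verb phrase (VP).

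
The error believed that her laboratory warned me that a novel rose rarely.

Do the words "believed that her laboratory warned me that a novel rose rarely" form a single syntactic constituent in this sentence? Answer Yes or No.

The sequence corresponds to a single VP node — the verb phrase "believed that her laboratory warned me that a novel rose rarely".

Yes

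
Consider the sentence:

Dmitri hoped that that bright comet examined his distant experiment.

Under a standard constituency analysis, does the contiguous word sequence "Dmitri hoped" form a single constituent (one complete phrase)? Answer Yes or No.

No

"Dmitri" belongs to the noun phrase "Dmitri" while "hoped" belongs to the verb phrase "hoped that that bright comet examined his distant experiment"; a span that runs across that boundary is not a single phrase.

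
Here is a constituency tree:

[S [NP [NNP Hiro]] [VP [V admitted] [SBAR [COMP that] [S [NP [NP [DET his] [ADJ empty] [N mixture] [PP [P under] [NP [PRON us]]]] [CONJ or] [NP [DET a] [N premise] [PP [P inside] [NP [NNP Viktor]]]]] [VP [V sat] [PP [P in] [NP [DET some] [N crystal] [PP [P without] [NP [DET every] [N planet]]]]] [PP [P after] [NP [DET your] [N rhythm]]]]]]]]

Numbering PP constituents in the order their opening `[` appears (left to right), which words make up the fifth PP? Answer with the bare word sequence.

Opening `[PP` markers occur at word positions 7, 12, 15, 18, 21; the fifth of these opens the constituent [PP after your rhythm].

after your rhythm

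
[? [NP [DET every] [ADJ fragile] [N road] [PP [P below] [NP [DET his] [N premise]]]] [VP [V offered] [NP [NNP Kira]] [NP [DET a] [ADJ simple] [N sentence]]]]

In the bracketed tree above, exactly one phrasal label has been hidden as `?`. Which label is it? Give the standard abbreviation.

S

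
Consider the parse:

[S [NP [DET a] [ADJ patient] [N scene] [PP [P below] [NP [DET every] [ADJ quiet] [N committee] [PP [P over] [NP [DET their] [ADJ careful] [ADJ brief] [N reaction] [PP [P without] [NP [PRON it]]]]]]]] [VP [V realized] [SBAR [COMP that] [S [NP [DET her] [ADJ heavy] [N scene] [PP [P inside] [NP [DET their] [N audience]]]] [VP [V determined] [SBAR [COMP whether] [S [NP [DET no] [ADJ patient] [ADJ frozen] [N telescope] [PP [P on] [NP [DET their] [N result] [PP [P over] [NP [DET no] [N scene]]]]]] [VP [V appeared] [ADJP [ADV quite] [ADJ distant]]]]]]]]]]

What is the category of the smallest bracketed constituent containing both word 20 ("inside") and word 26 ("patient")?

Both words fall inside [S her heavy scene inside their audience determined whether no patient frozen telescope on their result over no scene appeared quite distant] (words 17–37), and no smaller constituent contains them both. Label: S.

S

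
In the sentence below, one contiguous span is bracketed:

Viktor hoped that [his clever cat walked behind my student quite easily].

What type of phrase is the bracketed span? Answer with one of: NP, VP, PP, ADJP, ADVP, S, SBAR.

The span is built around the head "walked" — a clause (S).

S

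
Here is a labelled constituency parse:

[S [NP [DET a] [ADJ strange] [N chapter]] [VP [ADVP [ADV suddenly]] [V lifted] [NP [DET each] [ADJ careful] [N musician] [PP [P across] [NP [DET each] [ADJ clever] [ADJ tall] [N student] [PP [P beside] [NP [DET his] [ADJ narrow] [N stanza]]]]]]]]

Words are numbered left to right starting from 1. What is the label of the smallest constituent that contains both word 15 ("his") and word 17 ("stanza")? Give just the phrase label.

NP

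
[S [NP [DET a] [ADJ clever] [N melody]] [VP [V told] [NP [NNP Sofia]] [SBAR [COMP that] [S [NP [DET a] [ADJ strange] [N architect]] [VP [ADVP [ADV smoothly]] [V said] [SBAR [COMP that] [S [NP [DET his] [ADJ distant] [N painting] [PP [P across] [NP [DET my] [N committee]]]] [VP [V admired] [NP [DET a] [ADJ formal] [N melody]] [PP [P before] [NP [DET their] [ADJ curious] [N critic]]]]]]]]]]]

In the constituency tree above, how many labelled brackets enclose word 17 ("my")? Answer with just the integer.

11

The word sits inside DET, which is inside NP, inside PP, inside NP, inside S, inside SBAR, inside VP, inside S, inside SBAR, inside VP, inside S — 11 brackets in all.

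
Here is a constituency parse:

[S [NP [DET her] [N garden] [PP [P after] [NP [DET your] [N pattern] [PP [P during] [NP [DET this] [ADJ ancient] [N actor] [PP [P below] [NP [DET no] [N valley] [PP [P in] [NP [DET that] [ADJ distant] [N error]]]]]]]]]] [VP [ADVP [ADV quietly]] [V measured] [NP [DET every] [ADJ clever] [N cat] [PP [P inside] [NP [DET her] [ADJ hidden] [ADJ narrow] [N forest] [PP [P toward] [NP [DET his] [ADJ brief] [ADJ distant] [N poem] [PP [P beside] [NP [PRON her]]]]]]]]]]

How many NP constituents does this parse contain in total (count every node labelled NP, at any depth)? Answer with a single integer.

9

The NP constituents are: [NP her garden after your pattern during this ancient actor below no valley in that distant error]; [NP your pattern during this ancient actor below no valley in that distant error]; [NP this ancient actor below no valley in that distant error]; [NP no valley in that distant error]; [NP that distant error]; [NP every clever cat inside her hidden narrow forest toward his brief distant poem beside her] …. Total: 9.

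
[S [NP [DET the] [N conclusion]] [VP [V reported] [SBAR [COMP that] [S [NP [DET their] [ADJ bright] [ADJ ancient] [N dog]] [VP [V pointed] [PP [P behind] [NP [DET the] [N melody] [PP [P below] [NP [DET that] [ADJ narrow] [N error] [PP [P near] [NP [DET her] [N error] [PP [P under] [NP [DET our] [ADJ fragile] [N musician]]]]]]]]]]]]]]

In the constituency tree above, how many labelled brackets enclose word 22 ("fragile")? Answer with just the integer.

The word sits inside ADJ, which is inside NP, inside PP, inside NP, inside PP, inside NP, inside PP, inside NP, inside PP, inside VP, inside S, inside SBAR, inside VP, inside S — 14 brackets in all.

14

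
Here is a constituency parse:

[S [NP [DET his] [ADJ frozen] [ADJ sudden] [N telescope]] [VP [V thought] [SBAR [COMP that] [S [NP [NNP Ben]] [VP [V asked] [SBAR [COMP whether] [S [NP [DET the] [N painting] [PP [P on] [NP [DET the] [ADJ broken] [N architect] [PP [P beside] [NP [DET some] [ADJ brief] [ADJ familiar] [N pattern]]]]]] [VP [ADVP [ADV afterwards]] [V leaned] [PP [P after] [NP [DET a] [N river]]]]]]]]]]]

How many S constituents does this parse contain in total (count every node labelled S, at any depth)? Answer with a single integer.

The S constituents are: [S his frozen sudden telescope thought that Ben asked whether the painting on the broken architect beside some brief familiar pattern afterwards leaned after a river]; [S Ben asked whether the painting on the broken architect beside some brief familiar pattern afterwards leaned after a river]; [S the painting on the broken architect beside some brief familiar pattern afterwards leaned after a river]. Total: 3.

3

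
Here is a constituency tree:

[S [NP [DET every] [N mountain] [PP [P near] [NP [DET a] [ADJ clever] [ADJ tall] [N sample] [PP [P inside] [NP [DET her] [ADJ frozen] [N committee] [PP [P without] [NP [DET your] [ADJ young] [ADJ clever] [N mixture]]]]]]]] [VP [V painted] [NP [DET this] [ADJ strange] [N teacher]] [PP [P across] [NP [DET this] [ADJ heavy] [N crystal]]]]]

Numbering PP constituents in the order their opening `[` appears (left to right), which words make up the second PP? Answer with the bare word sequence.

The PP opening brackets appear, in order, over: "near a clever tall sample inside her frozen committee without your young clever mixture"; "inside her frozen committee without your young clever mixture"; "without your young clever mixture"; "across this heavy crystal". The second one spans "inside her frozen committee without your young clever mixture".

inside her frozen committee without your young clever mixture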